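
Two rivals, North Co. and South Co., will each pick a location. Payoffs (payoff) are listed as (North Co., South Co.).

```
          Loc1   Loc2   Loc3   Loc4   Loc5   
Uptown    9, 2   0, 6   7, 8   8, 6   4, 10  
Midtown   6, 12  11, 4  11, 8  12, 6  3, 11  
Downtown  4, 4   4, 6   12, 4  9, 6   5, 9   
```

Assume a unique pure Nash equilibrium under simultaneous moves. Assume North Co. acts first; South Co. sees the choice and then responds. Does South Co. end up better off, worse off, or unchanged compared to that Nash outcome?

better off

Backward induction with North Co. moving first.
- Uptown → South Co. plays Loc5 (best of 2, 6, 8, 6, 10); North Co. gets 4.
- Midtown → South Co. plays Loc1 (best of 12, 4, 8, 6, 11); North Co. gets 6.
- Downtown → South Co. plays Loc5 (best of 4, 6, 4, 6, 9); North Co. gets 5.
Among 4, 6, 5, the best is 6 at Midtown. Subgame-perfect outcome: (Midtown, Loc1) with payoffs (6, 12).
Under simultaneous play:
North Co.'s best replies: Loc1→Uptown; Loc2→Midtown; Loc3→Downtown; Loc4→Midtown; Loc5→Downtown.
South Co.'s best replies: Uptown→Loc5; Midtown→Loc1; Downtown→Loc5.
Only (Downtown, Loc5) has each player best-responding; Nash payoffs (5, 9).
South Co. earns 12 sequentially versus 9 at the Nash outcome: better off.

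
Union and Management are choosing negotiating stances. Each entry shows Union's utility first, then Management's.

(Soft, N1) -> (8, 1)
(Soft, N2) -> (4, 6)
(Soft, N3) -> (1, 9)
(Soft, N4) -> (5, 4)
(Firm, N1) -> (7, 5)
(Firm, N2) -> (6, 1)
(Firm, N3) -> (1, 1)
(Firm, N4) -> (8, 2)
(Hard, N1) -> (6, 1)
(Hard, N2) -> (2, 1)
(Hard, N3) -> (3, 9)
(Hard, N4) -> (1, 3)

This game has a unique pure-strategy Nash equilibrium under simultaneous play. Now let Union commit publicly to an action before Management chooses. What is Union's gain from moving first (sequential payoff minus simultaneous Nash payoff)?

4

Work backward from Management's decision.
- Soft: BR = N3, leader payoff 1.
- Firm: BR = N1, leader payoff 7.
- Hard: BR = N3, leader payoff 3.
Union's induced payoffs are 1, 7, 3, so Union commits to Firm. Subgame-perfect outcome: (Firm, N1) with payoffs (7, 5).
Now find the simultaneous Nash equilibrium.
Union's best replies: N1→Soft; N2→Firm; N3→Hard; N4→Firm.
Management's best replies: Soft→N3; Firm→N1; Hard→N3.
The unique mutual best reply is (Hard, N3), giving (3, 9).
Union's commitment gain: 7 − 3 = 4.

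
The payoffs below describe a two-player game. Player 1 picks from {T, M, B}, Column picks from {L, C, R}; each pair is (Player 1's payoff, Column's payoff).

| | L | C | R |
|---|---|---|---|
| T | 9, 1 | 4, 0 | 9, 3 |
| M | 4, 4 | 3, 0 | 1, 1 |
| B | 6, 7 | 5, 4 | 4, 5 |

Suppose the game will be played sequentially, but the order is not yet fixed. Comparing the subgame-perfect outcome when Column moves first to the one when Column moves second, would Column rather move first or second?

first

If Player 1 leads: Column's best replies are T→R, M→L, B→L; Player 1's induced payoffs 9, 4, 6; outcome (T, R), payoffs (9, 3).
If Column leads: Player 1's best replies are L→T, C→B, R→T; Column's induced payoffs 1, 4, 3; outcome (B, C), payoffs (5, 4).
Column gets 4 moving first and 3 moving second, so Column prefers to move first.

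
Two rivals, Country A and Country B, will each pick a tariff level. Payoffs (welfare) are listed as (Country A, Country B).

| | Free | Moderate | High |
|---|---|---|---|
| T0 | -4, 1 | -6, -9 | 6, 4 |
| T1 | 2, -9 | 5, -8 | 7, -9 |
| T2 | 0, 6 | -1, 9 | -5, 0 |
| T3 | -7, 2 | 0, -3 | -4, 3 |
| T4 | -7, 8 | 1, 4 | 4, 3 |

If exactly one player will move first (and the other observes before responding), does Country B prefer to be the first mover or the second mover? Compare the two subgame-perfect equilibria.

second

If Country A leads: Country B's best replies are T0→High, T1→Moderate, T2→Moderate, T3→High, T4→Free; Country A's induced payoffs 6, 5, -1, -4, -7; outcome (T0, High), payoffs (6, 4).
If Country B leads: Country A's best replies are Free→T1, Moderate→T1, High→T1; Country B's induced payoffs -9, -8, -9; outcome (T1, Moderate), payoffs (5, -8).
Country B gets -8 moving first and 4 moving second, so Country B prefers to move second.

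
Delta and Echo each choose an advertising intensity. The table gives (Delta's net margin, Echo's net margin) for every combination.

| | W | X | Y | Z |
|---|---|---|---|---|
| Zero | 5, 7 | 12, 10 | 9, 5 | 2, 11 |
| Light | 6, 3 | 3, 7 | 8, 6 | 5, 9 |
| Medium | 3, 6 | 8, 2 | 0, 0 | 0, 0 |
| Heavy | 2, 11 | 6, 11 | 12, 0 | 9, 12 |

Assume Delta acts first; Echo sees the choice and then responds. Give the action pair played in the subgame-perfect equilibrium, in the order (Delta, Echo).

Echo best-responds to each possible Delta move:
- Zero: Echo compares 7, 10, 5, 11 and picks Z; Delta would get 2.
- Light: Echo compares 3, 7, 6, 9 and picks Z; Delta would get 5.
- Medium: Echo compares 6, 2, 0, 0 and picks W; Delta would get 3.
- Heavy: Echo compares 11, 11, 0, 12 and picks Z; Delta would get 9.
Delta's induced payoffs are 2, 5, 3, 9, so Delta commits to Heavy. Subgame-perfect outcome: (Heavy, Z) with payoffs (9, 12).

(Heavy, Z)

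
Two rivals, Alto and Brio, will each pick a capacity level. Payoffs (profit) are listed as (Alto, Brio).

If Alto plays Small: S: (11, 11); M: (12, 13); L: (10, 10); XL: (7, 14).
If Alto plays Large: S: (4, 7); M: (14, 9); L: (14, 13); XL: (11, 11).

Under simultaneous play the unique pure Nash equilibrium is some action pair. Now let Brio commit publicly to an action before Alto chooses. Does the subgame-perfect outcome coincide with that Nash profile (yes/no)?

Solve by backward induction (Brio leads).
- S: Alto compares 11, 4 and picks Small; Brio would get 11.
- M: Alto compares 12, 14 and picks Large; Brio would get 9.
- L: Alto compares 10, 14 and picks Large; Brio would get 13.
- XL: Alto compares 7, 11 and picks Large; Brio would get 11.
Brio's induced payoffs are 11, 9, 13, 11, so Brio commits to L. Subgame-perfect outcome: (Large, L) with payoffs (14, 13).
For the simultaneous game, intersect best replies.
Alto's best replies: S→Small; M→Large; L→Large; XL→Large.
Brio's best replies: Small→XL; Large→L.
The unique mutual best reply is (Large, L), giving (14, 13).
Sequential outcome (Large, L) coincides with the Nash profile (Large, L).

yes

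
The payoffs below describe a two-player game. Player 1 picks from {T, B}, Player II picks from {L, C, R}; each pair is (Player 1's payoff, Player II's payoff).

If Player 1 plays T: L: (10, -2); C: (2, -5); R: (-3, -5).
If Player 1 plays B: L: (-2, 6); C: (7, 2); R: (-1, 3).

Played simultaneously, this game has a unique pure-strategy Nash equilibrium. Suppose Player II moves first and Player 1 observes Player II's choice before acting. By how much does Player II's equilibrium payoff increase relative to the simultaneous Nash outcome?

Player 1 best-responds to each possible Player II move:
- L → Player 1 plays T (best of 10, -2); Player II gets -2.
- C → Player 1 plays B (best of 2, 7); Player II gets 2.
- R → Player 1 plays B (best of -3, -1); Player II gets 3.
Among -2, 2, 3, the best is 3 at R. Subgame-perfect outcome: (B, R) with payoffs (-1, 3).
Under simultaneous play:
Player 1's best replies: L→T; C→B; R→B.
Player II's best replies: T→L; B→L.
The unique mutual best reply is (T, L), giving (10, -2).
Player II's commitment gain: 3 − -2 = 5.

5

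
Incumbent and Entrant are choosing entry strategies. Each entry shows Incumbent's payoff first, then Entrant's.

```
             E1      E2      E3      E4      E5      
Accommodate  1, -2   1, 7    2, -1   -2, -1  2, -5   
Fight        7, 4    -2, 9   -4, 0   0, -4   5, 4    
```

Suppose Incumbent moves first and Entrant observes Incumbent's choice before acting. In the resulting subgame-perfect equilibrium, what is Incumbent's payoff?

1

Backward induction with Incumbent moving first.
- Accommodate: BR = E2, leader payoff 1.
- Fight: BR = E2, leader payoff -2.
Among 1, -2, the best is 1 at Accommodate. Subgame-perfect outcome: (Accommodate, E2) with payoffs (1, 7).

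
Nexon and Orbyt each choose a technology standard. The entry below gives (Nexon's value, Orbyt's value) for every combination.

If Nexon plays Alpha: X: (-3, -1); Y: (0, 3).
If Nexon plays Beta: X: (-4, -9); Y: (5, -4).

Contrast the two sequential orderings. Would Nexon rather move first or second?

If Nexon leads: Orbyt's best replies are Alpha→Y, Beta→Y; Nexon's induced payoffs 0, 5; outcome (Beta, Y), payoffs (5, -4).
If Orbyt leads: Nexon's best replies are X→Alpha, Y→Beta; Orbyt's induced payoffs -1, -4; outcome (Alpha, X), payoffs (-3, -1).
Nexon gets 5 moving first and -3 moving second, so Nexon prefers to move first.

first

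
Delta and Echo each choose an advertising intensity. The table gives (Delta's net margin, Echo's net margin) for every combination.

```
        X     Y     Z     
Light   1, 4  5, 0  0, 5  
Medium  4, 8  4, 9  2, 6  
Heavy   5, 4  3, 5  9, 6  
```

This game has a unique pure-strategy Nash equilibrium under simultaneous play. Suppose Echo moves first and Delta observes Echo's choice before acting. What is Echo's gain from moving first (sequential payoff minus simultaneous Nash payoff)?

Work backward from Delta's decision.
- X: Delta compares 1, 4, 5 and picks Heavy; Echo would get 4.
- Y: Delta compares 5, 4, 3 and picks Light; Echo would get 0.
- Z: Delta compares 0, 2, 9 and picks Heavy; Echo would get 6.
Among 4, 0, 6, the best is 6 at Z. Subgame-perfect outcome: (Heavy, Z) with payoffs (9, 6).
Now find the simultaneous Nash equilibrium.
Delta's best replies: X→Heavy; Y→Light; Z→Heavy.
Echo's best replies: Light→Z; Medium→Y; Heavy→Z.
The unique mutual best reply is (Heavy, Z), giving (9, 6).
Echo's commitment gain: 6 − 6 = 0.

0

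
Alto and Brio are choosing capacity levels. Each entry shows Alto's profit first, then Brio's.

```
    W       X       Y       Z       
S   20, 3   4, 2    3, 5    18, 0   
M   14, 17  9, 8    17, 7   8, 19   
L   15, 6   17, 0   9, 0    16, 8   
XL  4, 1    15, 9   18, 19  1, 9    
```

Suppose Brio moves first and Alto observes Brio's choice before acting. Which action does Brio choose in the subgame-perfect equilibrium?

Y

Solve by backward induction (Brio leads).
- W: Alto compares 20, 14, 15, 4 and picks S; Brio would get 3.
- X: Alto compares 4, 9, 17, 15 and picks L; Brio would get 0.
- Y: Alto compares 3, 17, 9, 18 and picks XL; Brio would get 19.
- Z: Alto compares 18, 8, 16, 1 and picks S; Brio would get 0.
Brio's induced payoffs are 3, 0, 19, 0, so Brio commits to Y. Subgame-perfect outcome: (XL, Y) with payoffs (18, 19).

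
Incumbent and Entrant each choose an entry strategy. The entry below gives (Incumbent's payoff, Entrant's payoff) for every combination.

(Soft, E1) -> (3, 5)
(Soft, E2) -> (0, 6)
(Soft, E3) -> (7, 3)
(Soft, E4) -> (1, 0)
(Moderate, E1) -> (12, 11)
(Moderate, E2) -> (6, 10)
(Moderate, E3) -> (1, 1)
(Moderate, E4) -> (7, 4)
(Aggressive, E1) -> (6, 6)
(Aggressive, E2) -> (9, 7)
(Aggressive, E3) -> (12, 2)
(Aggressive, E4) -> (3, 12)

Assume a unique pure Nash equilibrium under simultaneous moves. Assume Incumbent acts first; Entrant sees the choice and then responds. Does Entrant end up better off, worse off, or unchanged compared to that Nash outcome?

Backward induction with Incumbent moving first.
- Soft → Entrant plays E2 (best of 5, 6, 3, 0); Incumbent gets 0.
- Moderate → Entrant plays E1 (best of 11, 10, 1, 4); Incumbent gets 12.
- Aggressive → Entrant plays E4 (best of 6, 7, 2, 12); Incumbent gets 3.
Maximizing over 0, 12, 3, Incumbent chooses Moderate. Subgame-perfect outcome: (Moderate, E1) with payoffs (12, 11).
For the simultaneous game, intersect best replies.
Incumbent's best replies: E1→Moderate; E2→Aggressive; E3→Aggressive; E4→Moderate.
Entrant's best replies: Soft→E2; Moderate→E1; Aggressive→E4.
Only (Moderate, E1) has each player best-responding; Nash payoffs (12, 11).
Entrant earns 11 sequentially versus 11 at the Nash outcome: unchanged.

unchanged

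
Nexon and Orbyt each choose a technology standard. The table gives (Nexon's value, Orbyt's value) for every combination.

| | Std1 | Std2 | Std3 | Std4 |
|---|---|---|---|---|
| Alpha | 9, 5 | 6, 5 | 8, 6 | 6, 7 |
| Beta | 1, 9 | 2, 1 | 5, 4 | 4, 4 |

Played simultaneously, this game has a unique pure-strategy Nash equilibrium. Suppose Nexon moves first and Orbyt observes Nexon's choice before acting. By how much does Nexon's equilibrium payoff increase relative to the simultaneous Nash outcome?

Solve by backward induction (Nexon leads).
- Alpha: Orbyt compares 5, 5, 6, 7 and picks Std4; Nexon would get 6.
- Beta: Orbyt compares 9, 1, 4, 4 and picks Std1; Nexon would get 1.
Among 6, 1, the best is 6 at Alpha. Subgame-perfect outcome: (Alpha, Std4) with payoffs (6, 7).
For the simultaneous game, intersect best replies.
Nexon's best replies: Std1→Alpha; Std2→Alpha; Std3→Alpha; Std4→Alpha.
Orbyt's best replies: Alpha→Std4; Beta→Std1.
The unique mutual best reply is (Alpha, Std4), giving (6, 7).
Nexon's commitment gain: 6 − 6 = 0.

0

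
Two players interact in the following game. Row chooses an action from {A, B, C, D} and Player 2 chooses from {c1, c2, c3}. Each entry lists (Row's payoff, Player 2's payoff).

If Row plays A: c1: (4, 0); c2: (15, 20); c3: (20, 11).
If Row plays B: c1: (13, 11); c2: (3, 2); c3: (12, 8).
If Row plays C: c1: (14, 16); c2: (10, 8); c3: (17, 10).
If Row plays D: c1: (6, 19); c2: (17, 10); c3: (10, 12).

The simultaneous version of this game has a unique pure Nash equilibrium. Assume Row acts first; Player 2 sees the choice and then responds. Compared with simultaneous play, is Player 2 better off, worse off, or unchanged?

Work backward from Player 2's decision.
- A: BR = c2, leader payoff 15.
- B: BR = c1, leader payoff 13.
- C: BR = c1, leader payoff 14.
- D: BR = c1, leader payoff 6.
Row's induced payoffs are 15, 13, 14, 6, so Row commits to A. Subgame-perfect outcome: (A, c2) with payoffs (15, 20).
For the simultaneous game, intersect best replies.
Row's best replies: c1→C; c2→D; c3→A.
Player 2's best replies: A→c2; B→c1; C→c1; D→c1.
The unique mutual best reply is (C, c1), giving (14, 16).
Player 2 earns 20 sequentially versus 16 at the Nash outcome: better off.

better off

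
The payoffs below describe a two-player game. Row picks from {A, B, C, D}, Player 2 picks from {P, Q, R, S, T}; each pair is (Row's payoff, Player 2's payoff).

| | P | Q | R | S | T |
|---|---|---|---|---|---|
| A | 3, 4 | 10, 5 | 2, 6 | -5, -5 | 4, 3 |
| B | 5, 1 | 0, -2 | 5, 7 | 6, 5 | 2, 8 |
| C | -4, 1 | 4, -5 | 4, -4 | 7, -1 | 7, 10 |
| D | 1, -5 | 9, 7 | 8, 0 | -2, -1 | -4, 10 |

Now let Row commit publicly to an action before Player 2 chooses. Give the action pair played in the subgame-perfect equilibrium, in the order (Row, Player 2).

Backward induction with Row moving first.
- A: BR = R, leader payoff 2.
- B: BR = T, leader payoff 2.
- C: BR = T, leader payoff 7.
- D: BR = T, leader payoff -4.
Row's induced payoffs are 2, 2, 7, -4, so Row commits to C. Subgame-perfect outcome: (C, T) with payoffs (7, 10).

(C, T)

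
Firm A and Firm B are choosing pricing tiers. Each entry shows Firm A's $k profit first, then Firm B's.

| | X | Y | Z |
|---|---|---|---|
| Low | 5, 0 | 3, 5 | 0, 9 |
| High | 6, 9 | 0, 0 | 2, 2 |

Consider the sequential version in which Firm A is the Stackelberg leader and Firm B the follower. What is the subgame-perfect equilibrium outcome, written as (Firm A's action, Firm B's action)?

(High, X)

Backward induction with Firm A moving first.
- Low: BR = Z, leader payoff 0.
- High: BR = X, leader payoff 6.
Maximizing over 0, 6, Firm A chooses High. Subgame-perfect outcome: (High, X) with payoffs (6, 9).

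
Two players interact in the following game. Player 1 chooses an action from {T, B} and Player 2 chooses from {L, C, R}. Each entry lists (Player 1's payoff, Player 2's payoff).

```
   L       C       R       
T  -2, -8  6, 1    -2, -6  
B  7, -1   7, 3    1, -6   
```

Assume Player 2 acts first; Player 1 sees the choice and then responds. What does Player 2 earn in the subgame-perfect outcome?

Work backward from Player 1's decision.
- L → Player 1 plays B (best of -2, 7); Player 2 gets -1.
- C → Player 1 plays B (best of 6, 7); Player 2 gets 3.
- R → Player 1 plays B (best of -2, 1); Player 2 gets -6.
Maximizing over -1, 3, -6, Player 2 chooses C. Subgame-perfect outcome: (B, C) with payoffs (7, 3).

3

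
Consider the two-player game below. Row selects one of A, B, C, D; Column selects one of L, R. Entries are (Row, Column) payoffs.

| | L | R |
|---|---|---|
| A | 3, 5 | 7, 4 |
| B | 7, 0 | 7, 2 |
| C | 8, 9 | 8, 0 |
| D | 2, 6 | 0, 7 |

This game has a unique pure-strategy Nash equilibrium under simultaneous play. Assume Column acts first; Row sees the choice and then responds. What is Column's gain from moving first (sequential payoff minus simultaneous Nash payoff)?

Solve by backward induction (Column leads).
- L → Row plays C (best of 3, 7, 8, 2); Column gets 9.
- R → Row plays C (best of 7, 7, 8, 0); Column gets 0.
Maximizing over 9, 0, Column chooses L. Subgame-perfect outcome: (C, L) with payoffs (8, 9).
For the simultaneous game, intersect best replies.
Row's best replies: L→C; R→C.
Column's best replies: A→L; B→R; C→L; D→R.
Only (C, L) has each player best-responding; Nash payoffs (8, 9).
Column's commitment gain: 9 − 9 = 0.

0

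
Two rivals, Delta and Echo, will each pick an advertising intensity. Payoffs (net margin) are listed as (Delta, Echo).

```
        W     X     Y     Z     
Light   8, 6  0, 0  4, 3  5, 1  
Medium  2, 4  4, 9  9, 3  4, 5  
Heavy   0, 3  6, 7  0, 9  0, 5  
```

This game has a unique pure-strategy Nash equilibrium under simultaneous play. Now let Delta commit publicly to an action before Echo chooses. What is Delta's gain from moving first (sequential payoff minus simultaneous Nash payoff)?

Solve by backward induction (Delta leads).
- Light → Echo plays W (best of 6, 0, 3, 1); Delta gets 8.
- Medium → Echo plays X (best of 4, 9, 3, 5); Delta gets 4.
- Heavy → Echo plays Y (best of 3, 7, 9, 5); Delta gets 0.
Among 8, 4, 0, the best is 8 at Light. Subgame-perfect outcome: (Light, W) with payoffs (8, 6).
Now find the simultaneous Nash equilibrium.
Delta's best replies: W→Light; X→Heavy; Y→Medium; Z→Light.
Echo's best replies: Light→W; Medium→X; Heavy→Y.
Only (Light, W) has each player best-responding; Nash payoffs (8, 6).
Delta's commitment gain: 8 − 8 = 0.

0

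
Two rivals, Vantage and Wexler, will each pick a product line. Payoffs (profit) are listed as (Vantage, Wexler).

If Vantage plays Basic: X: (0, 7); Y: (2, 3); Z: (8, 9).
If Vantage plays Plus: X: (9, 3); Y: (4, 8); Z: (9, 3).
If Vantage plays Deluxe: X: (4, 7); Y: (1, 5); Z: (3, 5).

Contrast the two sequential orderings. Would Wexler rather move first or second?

If Vantage leads: Wexler's best replies are Basic→Z, Plus→Y, Deluxe→X; Vantage's induced payoffs 8, 4, 4; outcome (Basic, Z), payoffs (8, 9).
If Wexler leads: Vantage's best replies are X→Plus, Y→Plus, Z→Plus; Wexler's induced payoffs 3, 8, 3; outcome (Plus, Y), payoffs (4, 8).
Wexler gets 8 moving first and 9 moving second, so Wexler prefers to move second.

second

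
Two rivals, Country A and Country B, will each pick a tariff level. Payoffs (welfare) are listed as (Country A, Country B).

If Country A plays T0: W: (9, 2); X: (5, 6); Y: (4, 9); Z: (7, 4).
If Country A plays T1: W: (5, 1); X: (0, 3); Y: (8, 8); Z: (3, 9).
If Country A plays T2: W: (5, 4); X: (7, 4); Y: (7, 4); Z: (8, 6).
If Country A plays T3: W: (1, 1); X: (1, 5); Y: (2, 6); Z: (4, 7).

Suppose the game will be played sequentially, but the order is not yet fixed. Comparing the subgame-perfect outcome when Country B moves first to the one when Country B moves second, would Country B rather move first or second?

first

If Country A leads: Country B's best replies are T0→Y, T1→Z, T2→Z, T3→Z; Country A's induced payoffs 4, 3, 8, 4; outcome (T2, Z), payoffs (8, 6).
If Country B leads: Country A's best replies are W→T0, X→T2, Y→T1, Z→T2; Country B's induced payoffs 2, 4, 8, 6; outcome (T1, Y), payoffs (8, 8).
Country B gets 8 moving first and 6 moving second, so Country B prefers to move first.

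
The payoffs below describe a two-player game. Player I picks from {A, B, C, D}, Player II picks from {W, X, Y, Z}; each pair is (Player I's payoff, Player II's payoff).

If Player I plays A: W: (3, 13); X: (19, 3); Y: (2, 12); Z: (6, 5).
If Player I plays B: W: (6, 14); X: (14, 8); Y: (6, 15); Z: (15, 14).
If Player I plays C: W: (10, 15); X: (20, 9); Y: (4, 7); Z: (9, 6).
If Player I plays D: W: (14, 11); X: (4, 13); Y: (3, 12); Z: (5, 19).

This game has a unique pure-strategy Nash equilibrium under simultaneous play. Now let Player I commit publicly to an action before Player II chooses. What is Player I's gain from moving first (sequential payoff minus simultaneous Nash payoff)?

4

Solve by backward induction (Player I leads).
- A → Player II plays W (best of 13, 3, 12, 5); Player I gets 3.
- B → Player II plays Y (best of 14, 8, 15, 14); Player I gets 6.
- C → Player II plays W (best of 15, 9, 7, 6); Player I gets 10.
- D → Player II plays Z (best of 11, 13, 12, 19); Player I gets 5.
Maximizing over 3, 6, 10, 5, Player I chooses C. Subgame-perfect outcome: (C, W) with payoffs (10, 15).
For the simultaneous game, intersect best replies.
Player I's best replies: W→D; X→C; Y→B; Z→B.
Player II's best replies: A→W; B→Y; C→W; D→Z.
The unique mutual best reply is (B, Y), giving (6, 15).
Player I's commitment gain: 10 − 6 = 4.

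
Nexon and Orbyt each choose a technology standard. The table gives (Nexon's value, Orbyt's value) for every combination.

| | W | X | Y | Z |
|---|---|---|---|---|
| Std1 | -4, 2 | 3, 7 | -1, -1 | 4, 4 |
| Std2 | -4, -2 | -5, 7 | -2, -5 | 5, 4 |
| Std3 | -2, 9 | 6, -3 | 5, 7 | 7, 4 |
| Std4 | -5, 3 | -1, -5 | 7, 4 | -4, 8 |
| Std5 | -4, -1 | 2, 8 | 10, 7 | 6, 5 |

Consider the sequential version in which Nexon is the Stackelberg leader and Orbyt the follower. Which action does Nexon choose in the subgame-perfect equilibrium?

Std1

Backward induction with Nexon moving first.
- Std1: Orbyt compares 2, 7, -1, 4 and picks X; Nexon would get 3.
- Std2: Orbyt compares -2, 7, -5, 4 and picks X; Nexon would get -5.
- Std3: Orbyt compares 9, -3, 7, 4 and picks W; Nexon would get -2.
- Std4: Orbyt compares 3, -5, 4, 8 and picks Z; Nexon would get -4.
- Std5: Orbyt compares -1, 8, 7, 5 and picks X; Nexon would get 2.
Nexon's induced payoffs are 3, -5, -2, -4, 2, so Nexon commits to Std1. Subgame-perfect outcome: (Std1, X) with payoffs (3, 7).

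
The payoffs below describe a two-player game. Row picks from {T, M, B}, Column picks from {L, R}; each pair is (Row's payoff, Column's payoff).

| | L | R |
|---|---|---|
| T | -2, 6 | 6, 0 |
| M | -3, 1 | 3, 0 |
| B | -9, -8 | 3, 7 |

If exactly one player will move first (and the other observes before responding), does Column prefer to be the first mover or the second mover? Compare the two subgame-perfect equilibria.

If Row leads: Column's best replies are T→L, M→L, B→R; Row's induced payoffs -2, -3, 3; outcome (B, R), payoffs (3, 7).
If Column leads: Row's best replies are L→T, R→T; Column's induced payoffs 6, 0; outcome (T, L), payoffs (-2, 6).
Column gets 6 moving first and 7 moving second, so Column prefers to move second.

second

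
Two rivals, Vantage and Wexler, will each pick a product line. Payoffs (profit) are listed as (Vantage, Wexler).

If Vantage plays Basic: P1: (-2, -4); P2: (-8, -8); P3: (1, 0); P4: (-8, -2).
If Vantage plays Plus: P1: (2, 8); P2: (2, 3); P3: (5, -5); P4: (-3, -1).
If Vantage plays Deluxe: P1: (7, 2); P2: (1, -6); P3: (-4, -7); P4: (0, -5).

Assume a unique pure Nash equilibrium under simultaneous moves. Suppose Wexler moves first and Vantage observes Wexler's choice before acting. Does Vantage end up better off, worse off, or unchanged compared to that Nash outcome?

worse off

Vantage best-responds to each possible Wexler move:
- P1: BR = Deluxe, leader payoff 2.
- P2: BR = Plus, leader payoff 3.
- P3: BR = Plus, leader payoff -5.
- P4: BR = Deluxe, leader payoff -5.
Wexler's induced payoffs are 2, 3, -5, -5, so Wexler commits to P2. Subgame-perfect outcome: (Plus, P2) with payoffs (2, 3).
Under simultaneous play:
Vantage's best replies: P1→Deluxe; P2→Plus; P3→Plus; P4→Deluxe.
Wexler's best replies: Basic→P3; Plus→P1; Deluxe→P1.
The unique mutual best reply is (Deluxe, P1), giving (7, 2).
Vantage earns 2 sequentially versus 7 at the Nash outcome: worse off.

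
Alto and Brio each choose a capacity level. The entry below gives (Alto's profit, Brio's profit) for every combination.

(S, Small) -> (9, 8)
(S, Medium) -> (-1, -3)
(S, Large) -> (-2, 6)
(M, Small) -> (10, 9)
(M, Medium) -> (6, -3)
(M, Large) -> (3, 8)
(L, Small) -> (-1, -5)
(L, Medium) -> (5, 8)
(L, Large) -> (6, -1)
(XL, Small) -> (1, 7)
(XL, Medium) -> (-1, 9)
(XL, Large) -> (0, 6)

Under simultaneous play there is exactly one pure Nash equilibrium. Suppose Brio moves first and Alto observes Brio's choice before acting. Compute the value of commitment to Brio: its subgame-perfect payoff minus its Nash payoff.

0

Work backward from Alto's decision.
- Small: Alto compares 9, 10, -1, 1 and picks M; Brio would get 9.
- Medium: Alto compares -1, 6, 5, -1 and picks M; Brio would get -3.
- Large: Alto compares -2, 3, 6, 0 and picks L; Brio would get -1.
Among 9, -3, -1, the best is 9 at Small. Subgame-perfect outcome: (M, Small) with payoffs (10, 9).
For the simultaneous game, intersect best replies.
Alto's best replies: Small→M; Medium→M; Large→L.
Brio's best replies: S→Small; M→Small; L→Medium; XL→Medium.
The unique mutual best reply is (M, Small), giving (10, 9).
Brio's commitment gain: 9 − 9 = 0.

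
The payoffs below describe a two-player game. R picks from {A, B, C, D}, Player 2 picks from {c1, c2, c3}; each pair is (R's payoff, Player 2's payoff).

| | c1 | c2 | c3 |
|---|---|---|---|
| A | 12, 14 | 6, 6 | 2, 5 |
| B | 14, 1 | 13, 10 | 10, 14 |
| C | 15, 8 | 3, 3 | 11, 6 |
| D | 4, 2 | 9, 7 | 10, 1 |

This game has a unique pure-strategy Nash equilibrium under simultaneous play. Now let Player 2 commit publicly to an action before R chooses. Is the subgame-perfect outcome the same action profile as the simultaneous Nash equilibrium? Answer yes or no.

R best-responds to each possible Player 2 move:
- c1: R compares 12, 14, 15, 4 and picks C; Player 2 would get 8.
- c2: R compares 6, 13, 3, 9 and picks B; Player 2 would get 10.
- c3: R compares 2, 10, 11, 10 and picks C; Player 2 would get 6.
Among 8, 10, 6, the best is 10 at c2. Subgame-perfect outcome: (B, c2) with payoffs (13, 10).
For the simultaneous game, intersect best replies.
R's best replies: c1→C; c2→B; c3→C.
Player 2's best replies: A→c1; B→c3; C→c1; D→c2.
Only (C, c1) has each player best-responding; Nash payoffs (15, 8).
Sequential outcome (B, c2) differs from the Nash profile (C, c1).

no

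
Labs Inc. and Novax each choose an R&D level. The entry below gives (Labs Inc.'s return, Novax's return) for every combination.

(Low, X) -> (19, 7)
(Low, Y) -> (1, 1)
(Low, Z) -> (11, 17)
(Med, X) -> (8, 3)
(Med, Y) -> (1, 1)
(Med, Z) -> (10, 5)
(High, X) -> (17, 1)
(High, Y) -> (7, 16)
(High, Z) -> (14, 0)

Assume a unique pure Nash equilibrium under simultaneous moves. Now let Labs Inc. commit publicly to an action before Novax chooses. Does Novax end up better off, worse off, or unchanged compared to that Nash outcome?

better off

Backward induction with Labs Inc. moving first.
- Low: Novax compares 7, 1, 17 and picks Z; Labs Inc. would get 11.
- Med: Novax compares 3, 1, 5 and picks Z; Labs Inc. would get 10.
- High: Novax compares 1, 16, 0 and picks Y; Labs Inc. would get 7.
Among 11, 10, 7, the best is 11 at Low. Subgame-perfect outcome: (Low, Z) with payoffs (11, 17).
For the simultaneous game, intersect best replies.
Labs Inc.'s best replies: X→Low; Y→High; Z→High.
Novax's best replies: Low→Z; Med→Z; High→Y.
Only (High, Y) has each player best-responding; Nash payoffs (7, 16).
Novax earns 17 sequentially versus 16 at the Nash outcome: better off.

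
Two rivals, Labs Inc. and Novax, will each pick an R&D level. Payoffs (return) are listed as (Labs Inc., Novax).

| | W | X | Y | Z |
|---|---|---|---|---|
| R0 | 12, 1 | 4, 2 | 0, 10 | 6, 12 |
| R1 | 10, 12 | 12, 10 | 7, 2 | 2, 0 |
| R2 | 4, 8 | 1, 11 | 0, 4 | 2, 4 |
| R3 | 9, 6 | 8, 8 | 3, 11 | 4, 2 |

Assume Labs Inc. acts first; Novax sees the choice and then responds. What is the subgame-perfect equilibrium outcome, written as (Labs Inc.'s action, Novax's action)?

(R1, W)

Work backward from Novax's decision.
- R0 → Novax plays Z (best of 1, 2, 10, 12); Labs Inc. gets 6.
- R1 → Novax plays W (best of 12, 10, 2, 0); Labs Inc. gets 10.
- R2 → Novax plays X (best of 8, 11, 4, 4); Labs Inc. gets 1.
- R3 → Novax plays Y (best of 6, 8, 11, 2); Labs Inc. gets 3.
Maximizing over 6, 10, 1, 3, Labs Inc. chooses R1. Subgame-perfect outcome: (R1, W) with payoffs (10, 12).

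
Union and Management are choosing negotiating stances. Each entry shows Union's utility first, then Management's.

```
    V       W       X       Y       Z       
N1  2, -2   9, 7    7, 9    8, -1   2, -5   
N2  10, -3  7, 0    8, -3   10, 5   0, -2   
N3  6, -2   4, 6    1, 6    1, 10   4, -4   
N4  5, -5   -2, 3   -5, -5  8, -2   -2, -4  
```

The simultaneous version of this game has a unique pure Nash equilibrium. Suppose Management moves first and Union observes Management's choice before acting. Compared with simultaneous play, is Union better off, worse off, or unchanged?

Work backward from Union's decision.
- V: Union compares 2, 10, 6, 5 and picks N2; Management would get -3.
- W: Union compares 9, 7, 4, -2 and picks N1; Management would get 7.
- X: Union compares 7, 8, 1, -5 and picks N2; Management would get -3.
- Y: Union compares 8, 10, 1, 8 and picks N2; Management would get 5.
- Z: Union compares 2, 0, 4, -2 and picks N3; Management would get -4.
Management's induced payoffs are -3, 7, -3, 5, -4, so Management commits to W. Subgame-perfect outcome: (N1, W) with payoffs (9, 7).
For the simultaneous game, intersect best replies.
Union's best replies: V→N2; W→N1; X→N2; Y→N2; Z→N3.
Management's best replies: N1→X; N2→Y; N3→Y; N4→W.
The unique mutual best reply is (N2, Y), giving (10, 5).
Union earns 9 sequentially versus 10 at the Nash outcome: worse off.

worse off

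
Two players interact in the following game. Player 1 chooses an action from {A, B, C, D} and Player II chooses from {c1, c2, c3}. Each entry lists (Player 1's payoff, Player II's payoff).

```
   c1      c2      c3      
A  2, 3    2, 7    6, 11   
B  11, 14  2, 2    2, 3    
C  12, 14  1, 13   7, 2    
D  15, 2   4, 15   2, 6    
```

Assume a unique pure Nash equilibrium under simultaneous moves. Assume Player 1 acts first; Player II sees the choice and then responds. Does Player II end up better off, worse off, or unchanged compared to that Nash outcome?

worse off

Backward induction with Player 1 moving first.
- A → Player II plays c3 (best of 3, 7, 11); Player 1 gets 6.
- B → Player II plays c1 (best of 14, 2, 3); Player 1 gets 11.
- C → Player II plays c1 (best of 14, 13, 2); Player 1 gets 12.
- D → Player II plays c2 (best of 2, 15, 6); Player 1 gets 4.
Player 1's induced payoffs are 6, 11, 12, 4, so Player 1 commits to C. Subgame-perfect outcome: (C, c1) with payoffs (12, 14).
For the simultaneous game, intersect best replies.
Player 1's best replies: c1→D; c2→D; c3→C.
Player II's best replies: A→c3; B→c1; C→c1; D→c2.
The unique mutual best reply is (D, c2), giving (4, 15).
Player II earns 14 sequentially versus 15 at the Nash outcome: worse off.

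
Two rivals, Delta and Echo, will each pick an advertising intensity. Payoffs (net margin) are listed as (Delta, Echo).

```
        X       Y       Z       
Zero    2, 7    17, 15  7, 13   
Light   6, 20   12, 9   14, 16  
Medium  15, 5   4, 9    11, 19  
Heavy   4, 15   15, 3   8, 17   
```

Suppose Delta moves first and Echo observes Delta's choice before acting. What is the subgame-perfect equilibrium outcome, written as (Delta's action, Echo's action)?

Work backward from Echo's decision.
- Zero: BR = Y, leader payoff 17.
- Light: BR = X, leader payoff 6.
- Medium: BR = Z, leader payoff 11.
- Heavy: BR = Z, leader payoff 8.
Among 17, 6, 11, 8, the best is 17 at Zero. Subgame-perfect outcome: (Zero, Y) with payoffs (17, 15).

(Zero, Y)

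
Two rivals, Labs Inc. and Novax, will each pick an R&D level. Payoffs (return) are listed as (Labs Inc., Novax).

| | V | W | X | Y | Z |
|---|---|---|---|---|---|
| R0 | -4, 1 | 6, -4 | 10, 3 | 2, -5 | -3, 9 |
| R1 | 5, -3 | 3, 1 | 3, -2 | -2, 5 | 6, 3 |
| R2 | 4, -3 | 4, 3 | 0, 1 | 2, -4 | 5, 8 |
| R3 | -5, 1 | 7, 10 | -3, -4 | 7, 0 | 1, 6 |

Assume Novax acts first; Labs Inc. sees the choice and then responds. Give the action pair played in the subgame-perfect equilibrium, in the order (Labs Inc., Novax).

Labs Inc. best-responds to each possible Novax move:
- V → Labs Inc. plays R1 (best of -4, 5, 4, -5); Novax gets -3.
- W → Labs Inc. plays R3 (best of 6, 3, 4, 7); Novax gets 10.
- X → Labs Inc. plays R0 (best of 10, 3, 0, -3); Novax gets 3.
- Y → Labs Inc. plays R3 (best of 2, -2, 2, 7); Novax gets 0.
- Z → Labs Inc. plays R1 (best of -3, 6, 5, 1); Novax gets 3.
Among -3, 10, 3, 0, 3, the best is 10 at W. Subgame-perfect outcome: (R3, W) with payoffs (7, 10).

(R3, W)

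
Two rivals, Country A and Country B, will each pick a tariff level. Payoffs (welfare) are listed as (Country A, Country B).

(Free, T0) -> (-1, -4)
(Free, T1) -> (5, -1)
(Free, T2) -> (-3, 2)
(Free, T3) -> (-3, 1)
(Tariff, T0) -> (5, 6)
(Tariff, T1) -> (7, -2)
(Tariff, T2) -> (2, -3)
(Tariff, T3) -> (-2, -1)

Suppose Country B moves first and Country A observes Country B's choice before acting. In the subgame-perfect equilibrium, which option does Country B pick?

T0

Solve by backward induction (Country B leads).
- T0: BR = Tariff, leader payoff 6.
- T1: BR = Tariff, leader payoff -2.
- T2: BR = Tariff, leader payoff -3.
- T3: BR = Tariff, leader payoff -1.
Among 6, -2, -3, -1, the best is 6 at T0. Subgame-perfect outcome: (Tariff, T0) with payoffs (5, 6).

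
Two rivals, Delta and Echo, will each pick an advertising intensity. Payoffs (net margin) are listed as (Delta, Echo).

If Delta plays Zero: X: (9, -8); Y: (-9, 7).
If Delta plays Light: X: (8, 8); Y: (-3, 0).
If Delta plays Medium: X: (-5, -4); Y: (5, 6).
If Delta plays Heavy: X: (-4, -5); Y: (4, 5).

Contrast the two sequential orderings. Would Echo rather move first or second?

If Delta leads: Echo's best replies are Zero→Y, Light→X, Medium→Y, Heavy→Y; Delta's induced payoffs -9, 8, 5, 4; outcome (Light, X), payoffs (8, 8).
If Echo leads: Delta's best replies are X→Zero, Y→Medium; Echo's induced payoffs -8, 6; outcome (Medium, Y), payoffs (5, 6).
Echo gets 6 moving first and 8 moving second, so Echo prefers to move second.

second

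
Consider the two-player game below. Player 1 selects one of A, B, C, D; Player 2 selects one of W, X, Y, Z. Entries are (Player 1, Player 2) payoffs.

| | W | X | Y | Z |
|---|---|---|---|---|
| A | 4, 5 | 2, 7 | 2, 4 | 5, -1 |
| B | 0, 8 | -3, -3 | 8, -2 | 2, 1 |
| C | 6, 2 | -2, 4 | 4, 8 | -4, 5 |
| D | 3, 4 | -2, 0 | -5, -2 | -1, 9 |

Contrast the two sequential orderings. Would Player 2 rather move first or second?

If Player 1 leads: Player 2's best replies are A→X, B→W, C→Y, D→Z; Player 1's induced payoffs 2, 0, 4, -1; outcome (C, Y), payoffs (4, 8).
If Player 2 leads: Player 1's best replies are W→C, X→A, Y→B, Z→A; Player 2's induced payoffs 2, 7, -2, -1; outcome (A, X), payoffs (2, 7).
Player 2 gets 7 moving first and 8 moving second, so Player 2 prefers to move second.

second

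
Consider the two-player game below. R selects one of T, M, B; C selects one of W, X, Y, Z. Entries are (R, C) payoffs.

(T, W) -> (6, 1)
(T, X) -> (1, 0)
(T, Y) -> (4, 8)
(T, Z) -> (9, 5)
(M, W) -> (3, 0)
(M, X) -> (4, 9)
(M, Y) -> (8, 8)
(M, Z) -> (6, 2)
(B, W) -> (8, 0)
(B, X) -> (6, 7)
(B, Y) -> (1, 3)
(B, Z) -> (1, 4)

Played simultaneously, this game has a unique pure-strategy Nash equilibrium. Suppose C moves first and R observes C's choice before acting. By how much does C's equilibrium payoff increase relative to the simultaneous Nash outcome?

R best-responds to each possible C move:
- W: BR = B, leader payoff 0.
- X: BR = B, leader payoff 7.
- Y: BR = M, leader payoff 8.
- Z: BR = T, leader payoff 5.
Among 0, 7, 8, 5, the best is 8 at Y. Subgame-perfect outcome: (M, Y) with payoffs (8, 8).
Under simultaneous play:
R's best replies: W→B; X→B; Y→M; Z→T.
C's best replies: T→Y; M→X; B→X.
The unique mutual best reply is (B, X), giving (6, 7).
C's commitment gain: 8 − 7 = 1.

1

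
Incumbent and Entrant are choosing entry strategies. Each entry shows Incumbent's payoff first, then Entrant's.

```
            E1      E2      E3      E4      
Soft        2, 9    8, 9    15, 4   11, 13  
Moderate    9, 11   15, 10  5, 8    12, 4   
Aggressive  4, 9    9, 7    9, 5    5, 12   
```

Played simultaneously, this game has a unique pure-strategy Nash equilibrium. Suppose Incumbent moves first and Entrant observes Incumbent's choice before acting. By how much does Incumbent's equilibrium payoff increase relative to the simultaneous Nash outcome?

Backward induction with Incumbent moving first.
- Soft: BR = E4, leader payoff 11.
- Moderate: BR = E1, leader payoff 9.
- Aggressive: BR = E4, leader payoff 5.
Maximizing over 11, 9, 5, Incumbent chooses Soft. Subgame-perfect outcome: (Soft, E4) with payoffs (11, 13).
Under simultaneous play:
Incumbent's best replies: E1→Moderate; E2→Moderate; E3→Soft; E4→Moderate.
Entrant's best replies: Soft→E4; Moderate→E1; Aggressive→E4.
The unique mutual best reply is (Moderate, E1), giving (9, 11).
Incumbent's commitment gain: 11 − 9 = 2.

2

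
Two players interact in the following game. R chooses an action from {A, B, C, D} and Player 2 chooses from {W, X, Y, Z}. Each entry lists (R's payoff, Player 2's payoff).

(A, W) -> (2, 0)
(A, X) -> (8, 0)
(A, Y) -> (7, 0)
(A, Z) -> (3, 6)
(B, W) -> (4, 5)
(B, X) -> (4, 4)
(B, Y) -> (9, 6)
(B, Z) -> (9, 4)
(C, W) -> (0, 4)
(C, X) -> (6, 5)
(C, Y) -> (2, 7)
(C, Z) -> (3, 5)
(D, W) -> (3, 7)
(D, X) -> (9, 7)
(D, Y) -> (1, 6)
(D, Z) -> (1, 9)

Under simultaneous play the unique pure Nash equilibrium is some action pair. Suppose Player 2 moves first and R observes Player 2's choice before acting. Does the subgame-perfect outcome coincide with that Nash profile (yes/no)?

Work backward from R's decision.
- W: R compares 2, 4, 0, 3 and picks B; Player 2 would get 5.
- X: R compares 8, 4, 6, 9 and picks D; Player 2 would get 7.
- Y: R compares 7, 9, 2, 1 and picks B; Player 2 would get 6.
- Z: R compares 3, 9, 3, 1 and picks B; Player 2 would get 4.
Maximizing over 5, 7, 6, 4, Player 2 chooses X. Subgame-perfect outcome: (D, X) with payoffs (9, 7).
Now find the simultaneous Nash equilibrium.
R's best replies: W→B; X→D; Y→B; Z→B.
Player 2's best replies: A→Z; B→Y; C→Y; D→Z.
The unique mutual best reply is (B, Y), giving (9, 6).
Sequential outcome (D, X) differs from the Nash profile (B, Y).

no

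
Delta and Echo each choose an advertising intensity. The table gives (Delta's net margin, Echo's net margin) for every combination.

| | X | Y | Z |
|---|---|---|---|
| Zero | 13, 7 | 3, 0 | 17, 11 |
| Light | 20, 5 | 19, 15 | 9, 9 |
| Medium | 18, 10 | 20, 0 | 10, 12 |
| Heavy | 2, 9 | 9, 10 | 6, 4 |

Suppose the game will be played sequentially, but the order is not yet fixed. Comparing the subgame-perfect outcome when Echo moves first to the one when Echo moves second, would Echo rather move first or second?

second

If Delta leads: Echo's best replies are Zero→Z, Light→Y, Medium→Z, Heavy→Y; Delta's induced payoffs 17, 19, 10, 9; outcome (Light, Y), payoffs (19, 15).
If Echo leads: Delta's best replies are X→Light, Y→Medium, Z→Zero; Echo's induced payoffs 5, 0, 11; outcome (Zero, Z), payoffs (17, 11).
Echo gets 11 moving first and 15 moving second, so Echo prefers to move second.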